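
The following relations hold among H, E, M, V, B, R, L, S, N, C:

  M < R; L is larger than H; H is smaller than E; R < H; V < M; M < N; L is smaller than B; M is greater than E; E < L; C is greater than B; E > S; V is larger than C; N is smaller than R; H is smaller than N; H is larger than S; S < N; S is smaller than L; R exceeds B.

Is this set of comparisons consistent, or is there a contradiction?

Chaining the given relations yields H < E < L < B < C < V < M < N < R, so H < R. But one relation states R < H. These cannot both hold.

inconsistent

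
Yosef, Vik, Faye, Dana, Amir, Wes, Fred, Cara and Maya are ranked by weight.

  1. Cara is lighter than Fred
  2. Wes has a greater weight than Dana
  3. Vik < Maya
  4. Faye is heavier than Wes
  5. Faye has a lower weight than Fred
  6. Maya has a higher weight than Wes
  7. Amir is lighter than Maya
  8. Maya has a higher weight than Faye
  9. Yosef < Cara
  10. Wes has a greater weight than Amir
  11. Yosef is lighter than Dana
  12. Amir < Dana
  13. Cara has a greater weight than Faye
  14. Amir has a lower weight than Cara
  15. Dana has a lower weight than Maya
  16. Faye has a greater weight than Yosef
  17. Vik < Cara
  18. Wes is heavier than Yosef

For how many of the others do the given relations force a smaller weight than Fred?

From Fred the given relations immediately reach Faye, Cara.
From those, Yosef, Amir, Vik, Wes — 6 in total.
From those, Dana — 7 in total.
Nothing else is reachable below Fred; 7 in all.

7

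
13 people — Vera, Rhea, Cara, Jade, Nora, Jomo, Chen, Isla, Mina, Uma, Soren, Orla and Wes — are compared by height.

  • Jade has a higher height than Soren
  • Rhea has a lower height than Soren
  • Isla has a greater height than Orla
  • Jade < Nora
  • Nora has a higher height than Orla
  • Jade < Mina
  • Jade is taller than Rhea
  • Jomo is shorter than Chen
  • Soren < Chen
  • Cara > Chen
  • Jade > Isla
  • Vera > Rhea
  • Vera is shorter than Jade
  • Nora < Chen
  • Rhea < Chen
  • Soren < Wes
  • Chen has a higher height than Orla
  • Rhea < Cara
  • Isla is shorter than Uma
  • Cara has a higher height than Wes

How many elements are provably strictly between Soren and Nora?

Chaining upward from Soren reaches: Wes, Jade, Chen, Mina, Cara.
Chaining downward from Nora reaches: Rhea, Vera, Orla, Isla, Jade.
Strictly between Soren and Nora are those in both lists: Jade — 1 element.

1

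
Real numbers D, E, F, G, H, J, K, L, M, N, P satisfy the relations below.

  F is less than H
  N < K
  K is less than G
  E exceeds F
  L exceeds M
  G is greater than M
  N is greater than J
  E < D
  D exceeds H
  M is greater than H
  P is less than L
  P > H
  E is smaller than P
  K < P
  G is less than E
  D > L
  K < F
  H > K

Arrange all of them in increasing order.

J < N < K < F < H < M < G < E < P < L < D

The consecutive links are each given: J < N; N < K; K < F; F < H; H < M; M < G; G < E; E < P; P < L; L < D.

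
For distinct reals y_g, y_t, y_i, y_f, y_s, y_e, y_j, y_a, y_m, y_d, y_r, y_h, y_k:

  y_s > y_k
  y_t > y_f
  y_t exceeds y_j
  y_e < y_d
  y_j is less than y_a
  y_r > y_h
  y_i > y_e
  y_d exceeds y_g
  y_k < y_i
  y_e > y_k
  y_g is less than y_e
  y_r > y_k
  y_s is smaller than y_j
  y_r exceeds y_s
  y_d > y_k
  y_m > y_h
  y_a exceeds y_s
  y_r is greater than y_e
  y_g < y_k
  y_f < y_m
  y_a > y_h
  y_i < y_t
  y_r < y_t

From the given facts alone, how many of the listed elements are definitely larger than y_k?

8

Directly above y_k: y_e, y_d, y_s, y_i, y_r.
One step further: y_j, y_t, y_a (8 so far).
Nothing else is reachable above y_k; 8 in all.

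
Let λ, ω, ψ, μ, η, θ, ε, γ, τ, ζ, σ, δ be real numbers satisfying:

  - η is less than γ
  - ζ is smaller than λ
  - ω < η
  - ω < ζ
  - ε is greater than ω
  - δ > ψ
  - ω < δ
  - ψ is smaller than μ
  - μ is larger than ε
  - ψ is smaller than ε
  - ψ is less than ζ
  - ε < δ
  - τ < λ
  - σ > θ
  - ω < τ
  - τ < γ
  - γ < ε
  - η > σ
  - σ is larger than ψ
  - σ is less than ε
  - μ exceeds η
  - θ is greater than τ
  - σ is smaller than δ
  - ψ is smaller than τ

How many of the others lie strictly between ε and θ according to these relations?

3

The relations place θ below ε. An element lies strictly between them when it is forced above θ and also forced below ε.
Above θ: {σ, η, γ, μ, δ}. Below ε: {ω, ψ, τ, σ, η, γ}.
Intersection: {σ, η, γ} — 3.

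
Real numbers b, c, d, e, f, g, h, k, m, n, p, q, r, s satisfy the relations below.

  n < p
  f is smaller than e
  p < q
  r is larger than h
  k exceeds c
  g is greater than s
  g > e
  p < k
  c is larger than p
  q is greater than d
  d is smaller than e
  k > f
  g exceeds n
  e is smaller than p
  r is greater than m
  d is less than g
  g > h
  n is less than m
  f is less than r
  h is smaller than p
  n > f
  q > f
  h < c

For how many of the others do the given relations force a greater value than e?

5

The elements the relations force above e are p, q, c, g, k — no chain reaches any other.
That is 5.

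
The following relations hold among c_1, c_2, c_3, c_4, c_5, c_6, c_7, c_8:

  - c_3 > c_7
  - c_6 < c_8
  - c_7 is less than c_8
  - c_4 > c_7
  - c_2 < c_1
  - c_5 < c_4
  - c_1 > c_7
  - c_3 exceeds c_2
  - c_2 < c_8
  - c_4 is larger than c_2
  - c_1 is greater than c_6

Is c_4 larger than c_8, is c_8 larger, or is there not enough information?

Following every chain through c_8: below c_8 we get c_2, c_7, c_6.
c_4 is not reached, and no chain runs the other way from c_4 to c_8.
So the given relations leave the order of c_8 and c_4 undetermined.

undetermined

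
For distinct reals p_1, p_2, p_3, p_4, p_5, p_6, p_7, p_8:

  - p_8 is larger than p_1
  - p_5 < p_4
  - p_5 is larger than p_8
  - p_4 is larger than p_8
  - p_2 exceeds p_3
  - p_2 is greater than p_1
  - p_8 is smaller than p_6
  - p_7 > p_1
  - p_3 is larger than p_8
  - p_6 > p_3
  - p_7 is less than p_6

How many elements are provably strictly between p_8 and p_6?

The relations place p_8 below p_6. An element lies strictly between them when it is forced above p_8 and also forced below p_6.
Above p_8: {p_3, p_5, p_4, p_2}. Below p_6: {p_1, p_3, p_7}.
Intersection: {p_3} — 1.

1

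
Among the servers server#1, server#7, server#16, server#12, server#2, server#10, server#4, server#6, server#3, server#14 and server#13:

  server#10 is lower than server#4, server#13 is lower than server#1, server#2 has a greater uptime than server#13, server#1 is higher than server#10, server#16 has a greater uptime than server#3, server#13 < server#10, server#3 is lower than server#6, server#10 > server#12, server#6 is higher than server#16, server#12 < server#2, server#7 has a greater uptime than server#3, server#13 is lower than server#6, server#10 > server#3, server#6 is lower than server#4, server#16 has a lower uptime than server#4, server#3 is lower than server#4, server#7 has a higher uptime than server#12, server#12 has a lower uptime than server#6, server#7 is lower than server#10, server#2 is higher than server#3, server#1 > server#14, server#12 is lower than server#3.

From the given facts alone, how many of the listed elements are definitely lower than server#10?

The elements the relations force below server#10 are server#12, server#13, server#3, server#7 — no chain reaches any other.
That is 4.

4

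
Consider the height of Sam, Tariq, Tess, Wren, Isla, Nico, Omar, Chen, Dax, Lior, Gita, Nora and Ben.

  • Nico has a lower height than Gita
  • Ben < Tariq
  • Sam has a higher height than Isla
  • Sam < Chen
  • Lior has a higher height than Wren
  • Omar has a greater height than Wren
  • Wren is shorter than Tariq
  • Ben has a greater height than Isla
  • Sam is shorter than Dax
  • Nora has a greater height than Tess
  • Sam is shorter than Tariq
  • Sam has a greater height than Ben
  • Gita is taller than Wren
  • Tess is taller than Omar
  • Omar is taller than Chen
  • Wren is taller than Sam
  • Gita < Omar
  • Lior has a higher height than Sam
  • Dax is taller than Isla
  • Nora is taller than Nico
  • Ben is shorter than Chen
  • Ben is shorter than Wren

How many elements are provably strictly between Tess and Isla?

Chaining upward from Isla reaches: Ben, Sam, Dax, Wren, Tariq, Chen, Gita, Omar, Nora, Lior.
Chaining downward from Tess reaches: Ben, Nico, Sam, Wren, Chen, Gita, Omar.
Strictly between Isla and Tess are those in both lists: Ben, Sam, Wren, Chen, Gita, Omar — 6 elements.

6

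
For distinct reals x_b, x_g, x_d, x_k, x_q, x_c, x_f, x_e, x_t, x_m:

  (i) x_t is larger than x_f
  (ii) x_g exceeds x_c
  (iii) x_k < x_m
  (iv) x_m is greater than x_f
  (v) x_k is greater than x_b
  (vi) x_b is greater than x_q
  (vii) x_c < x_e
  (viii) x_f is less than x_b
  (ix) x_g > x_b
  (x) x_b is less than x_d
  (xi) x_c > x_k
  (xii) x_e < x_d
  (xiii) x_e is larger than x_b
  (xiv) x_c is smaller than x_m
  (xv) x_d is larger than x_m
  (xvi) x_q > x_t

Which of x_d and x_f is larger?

x_d

x_f < x_t and x_t < x_q give x_f < x_q.
Then x_q < x_b extends the chain to x_b.
Then x_b < x_k extends the chain to x_k.
With x_k < x_c: x_f < x_t < x_q < x_b < x_k < x_c.
Then x_c < x_e extends the chain to x_e.
With x_e < x_d: x_f < x_t < x_q < x_b < x_k < x_c < x_e < x_d.
So x_f < x_d; x_d is the larger of the two.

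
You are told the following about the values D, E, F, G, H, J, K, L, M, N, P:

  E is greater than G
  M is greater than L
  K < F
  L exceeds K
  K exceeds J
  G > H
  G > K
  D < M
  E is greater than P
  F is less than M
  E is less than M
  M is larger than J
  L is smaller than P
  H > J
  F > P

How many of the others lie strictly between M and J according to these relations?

The relations place J below M. An element lies strictly between them when it is forced above J and also forced below M.
Above J: {K, L, H, G, P, F, E}. Below M: {K, L, D, H, G, P, F, E}.
Intersection: {K, L, H, G, P, F, E} — 7.

7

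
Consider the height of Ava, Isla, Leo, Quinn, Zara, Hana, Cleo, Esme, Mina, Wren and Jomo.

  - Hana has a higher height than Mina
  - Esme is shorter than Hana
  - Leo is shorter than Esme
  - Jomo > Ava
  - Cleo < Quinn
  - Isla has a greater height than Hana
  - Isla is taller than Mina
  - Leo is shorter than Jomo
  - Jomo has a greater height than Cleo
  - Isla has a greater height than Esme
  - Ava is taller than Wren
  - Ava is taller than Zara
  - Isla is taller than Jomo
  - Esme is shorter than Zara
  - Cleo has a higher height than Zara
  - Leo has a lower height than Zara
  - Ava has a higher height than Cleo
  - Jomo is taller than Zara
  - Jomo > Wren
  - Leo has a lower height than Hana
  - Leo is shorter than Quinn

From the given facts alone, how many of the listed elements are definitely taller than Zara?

5

Directly above Zara: Cleo, Ava, Jomo.
One step further: Quinn, Isla (5 so far).
Nothing else is reachable above Zara; 5 in all.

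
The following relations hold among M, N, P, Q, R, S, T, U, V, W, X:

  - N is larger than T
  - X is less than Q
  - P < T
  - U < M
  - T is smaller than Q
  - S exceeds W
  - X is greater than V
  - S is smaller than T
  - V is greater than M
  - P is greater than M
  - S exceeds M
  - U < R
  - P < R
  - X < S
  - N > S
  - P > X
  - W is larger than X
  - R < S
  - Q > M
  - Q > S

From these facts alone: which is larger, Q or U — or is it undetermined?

Q

U < M and M < V give U < V.
Then V < X extends the chain to X.
Then X < W extends the chain to W.
Then W < S extends the chain to S.
Then S < Q extends the chain to Q.
So Q is larger.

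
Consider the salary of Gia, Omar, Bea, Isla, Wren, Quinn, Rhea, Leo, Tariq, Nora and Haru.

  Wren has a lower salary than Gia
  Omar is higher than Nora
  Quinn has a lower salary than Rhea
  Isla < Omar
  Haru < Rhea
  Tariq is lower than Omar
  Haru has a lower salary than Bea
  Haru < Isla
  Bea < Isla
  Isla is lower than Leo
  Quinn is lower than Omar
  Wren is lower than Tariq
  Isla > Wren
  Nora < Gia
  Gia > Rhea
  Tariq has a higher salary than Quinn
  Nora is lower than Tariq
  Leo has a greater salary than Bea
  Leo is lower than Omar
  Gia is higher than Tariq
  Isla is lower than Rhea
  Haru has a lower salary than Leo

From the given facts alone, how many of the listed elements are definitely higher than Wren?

The elements the relations force above Wren are Isla, Rhea, Tariq, Gia, Leo, Omar — no chain reaches any other.
That is 6.

6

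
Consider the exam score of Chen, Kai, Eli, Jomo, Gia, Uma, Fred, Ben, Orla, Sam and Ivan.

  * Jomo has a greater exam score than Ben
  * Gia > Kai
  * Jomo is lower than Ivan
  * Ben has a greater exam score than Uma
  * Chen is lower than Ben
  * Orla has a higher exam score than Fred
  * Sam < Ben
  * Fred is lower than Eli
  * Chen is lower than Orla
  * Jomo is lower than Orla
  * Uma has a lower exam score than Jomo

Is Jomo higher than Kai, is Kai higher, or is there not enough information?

undetermined

Following every chain through Kai: above Kai we get Gia.
Jomo is not reached, and no chain runs the other way from Jomo to Kai.
So the given relations leave the order of Kai and Jomo undetermined.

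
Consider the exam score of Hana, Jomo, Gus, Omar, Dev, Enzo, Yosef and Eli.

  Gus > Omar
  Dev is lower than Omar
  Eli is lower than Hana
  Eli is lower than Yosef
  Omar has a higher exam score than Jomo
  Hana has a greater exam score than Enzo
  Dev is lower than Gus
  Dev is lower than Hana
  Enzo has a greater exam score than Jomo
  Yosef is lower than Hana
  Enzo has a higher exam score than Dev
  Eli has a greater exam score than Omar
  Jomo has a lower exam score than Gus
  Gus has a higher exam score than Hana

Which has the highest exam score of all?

Chaining downward from Gus: directly below it, Jomo, Dev, Omar, Hana; then Enzo, Eli, Yosef.
That covers every other element, and nothing is given above Gus, so Gus is the highest exam score.

Gus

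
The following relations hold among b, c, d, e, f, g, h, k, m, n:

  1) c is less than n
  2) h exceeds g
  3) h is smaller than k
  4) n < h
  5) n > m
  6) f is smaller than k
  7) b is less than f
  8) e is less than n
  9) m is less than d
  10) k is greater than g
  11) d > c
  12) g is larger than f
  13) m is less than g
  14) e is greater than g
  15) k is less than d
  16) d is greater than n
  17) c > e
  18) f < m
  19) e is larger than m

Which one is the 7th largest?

The consecutive relations fix a unique order: b < f < m < g < e < c < n < h < k < d.
Counting 7 from the largest end gives g.

g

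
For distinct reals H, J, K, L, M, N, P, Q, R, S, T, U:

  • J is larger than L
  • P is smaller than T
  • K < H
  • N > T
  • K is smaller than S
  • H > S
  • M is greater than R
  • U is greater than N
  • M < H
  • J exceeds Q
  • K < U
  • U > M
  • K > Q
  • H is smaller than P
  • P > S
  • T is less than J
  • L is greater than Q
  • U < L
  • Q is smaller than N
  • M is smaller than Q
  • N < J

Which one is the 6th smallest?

H

The consecutive relations fix a unique order: R < M < Q < K < S < H < P < T < N < U < L < J.
Counting 6 from the smallest end gives H.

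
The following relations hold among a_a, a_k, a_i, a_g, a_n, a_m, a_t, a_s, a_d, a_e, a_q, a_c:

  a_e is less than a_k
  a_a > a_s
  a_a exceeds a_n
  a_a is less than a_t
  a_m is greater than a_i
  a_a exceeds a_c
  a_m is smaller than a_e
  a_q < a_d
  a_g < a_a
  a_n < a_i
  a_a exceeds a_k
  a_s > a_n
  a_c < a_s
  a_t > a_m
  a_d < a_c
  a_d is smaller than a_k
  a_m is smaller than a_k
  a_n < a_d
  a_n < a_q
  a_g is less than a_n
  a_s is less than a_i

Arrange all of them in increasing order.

The consecutive links are each given: a_g < a_n; a_n < a_q; a_q < a_d; a_d < a_c; a_c < a_s; a_s < a_i; a_i < a_m; a_m < a_e; a_e < a_k; a_k < a_a; a_a < a_t.

a_g < a_n < a_q < a_d < a_c < a_s < a_i < a_m < a_e < a_k < a_a < a_t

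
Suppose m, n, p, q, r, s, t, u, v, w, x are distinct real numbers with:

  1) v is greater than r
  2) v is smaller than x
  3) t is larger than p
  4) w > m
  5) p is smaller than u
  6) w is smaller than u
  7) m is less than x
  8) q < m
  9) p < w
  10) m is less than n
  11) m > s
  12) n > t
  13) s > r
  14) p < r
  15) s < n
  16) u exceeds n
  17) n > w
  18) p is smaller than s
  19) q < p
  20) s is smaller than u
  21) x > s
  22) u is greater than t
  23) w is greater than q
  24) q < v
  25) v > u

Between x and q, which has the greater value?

The relevant relations are q < p; p < r; r < s; s < m; m < w; w < n; n < u; u < v; v < x.
Chaining these gives q < p < r < s < m < w < n < u < v < x.
So q < x; x is the larger of the two.

x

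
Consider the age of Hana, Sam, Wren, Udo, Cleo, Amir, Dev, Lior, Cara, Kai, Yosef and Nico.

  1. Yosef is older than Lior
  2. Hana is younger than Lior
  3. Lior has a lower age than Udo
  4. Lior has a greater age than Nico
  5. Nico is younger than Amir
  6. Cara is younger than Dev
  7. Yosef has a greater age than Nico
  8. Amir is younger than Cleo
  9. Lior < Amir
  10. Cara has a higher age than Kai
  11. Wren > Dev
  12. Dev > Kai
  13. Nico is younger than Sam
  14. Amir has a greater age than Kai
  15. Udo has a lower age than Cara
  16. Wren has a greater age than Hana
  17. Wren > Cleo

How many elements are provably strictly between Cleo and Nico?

Chaining upward from Nico reaches: Lior, Yosef, Udo, Sam, Amir, Cara, Dev, Wren.
Chaining downward from Cleo reaches: Hana, Kai, Lior, Amir.
Strictly between Nico and Cleo are those in both lists: Lior, Amir — 2 elements.

2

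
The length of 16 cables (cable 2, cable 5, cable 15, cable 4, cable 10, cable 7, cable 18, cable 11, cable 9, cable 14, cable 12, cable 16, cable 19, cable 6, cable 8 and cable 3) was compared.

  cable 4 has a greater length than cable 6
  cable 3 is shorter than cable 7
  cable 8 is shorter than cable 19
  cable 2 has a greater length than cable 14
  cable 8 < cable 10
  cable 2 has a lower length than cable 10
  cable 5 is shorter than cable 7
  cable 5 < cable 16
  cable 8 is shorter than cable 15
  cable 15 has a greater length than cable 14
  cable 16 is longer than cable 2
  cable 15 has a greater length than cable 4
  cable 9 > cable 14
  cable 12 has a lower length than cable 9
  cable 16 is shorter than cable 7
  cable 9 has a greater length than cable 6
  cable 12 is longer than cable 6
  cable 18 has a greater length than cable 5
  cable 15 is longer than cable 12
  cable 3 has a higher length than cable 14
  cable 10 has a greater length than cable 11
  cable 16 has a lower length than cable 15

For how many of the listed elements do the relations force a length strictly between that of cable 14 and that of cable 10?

1

The relations place cable 14 below cable 10. An element lies strictly between them when it is forced above cable 14 and also forced below cable 10.
Above cable 14: {cable 2, cable 3, cable 16, cable 7, cable 9, cable 15}. Below cable 10: {cable 2, cable 11, cable 8}.
Intersection: {cable 2} — 1.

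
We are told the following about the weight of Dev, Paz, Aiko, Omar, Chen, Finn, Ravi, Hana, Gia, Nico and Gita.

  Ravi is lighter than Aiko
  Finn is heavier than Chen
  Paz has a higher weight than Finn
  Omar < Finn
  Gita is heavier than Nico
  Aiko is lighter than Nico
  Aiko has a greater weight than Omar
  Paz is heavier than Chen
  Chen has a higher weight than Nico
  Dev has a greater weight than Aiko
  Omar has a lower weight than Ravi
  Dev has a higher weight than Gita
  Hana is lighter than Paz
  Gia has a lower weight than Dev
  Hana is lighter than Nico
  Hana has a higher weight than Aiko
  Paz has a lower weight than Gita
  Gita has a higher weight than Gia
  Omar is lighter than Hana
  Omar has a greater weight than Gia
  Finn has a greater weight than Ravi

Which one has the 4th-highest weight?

Finn

The consecutive relations fix a unique order: Gia < Omar < Ravi < Aiko < Hana < Nico < Chen < Finn < Paz < Gita < Dev.
Counting 4 from the largest end gives Finn.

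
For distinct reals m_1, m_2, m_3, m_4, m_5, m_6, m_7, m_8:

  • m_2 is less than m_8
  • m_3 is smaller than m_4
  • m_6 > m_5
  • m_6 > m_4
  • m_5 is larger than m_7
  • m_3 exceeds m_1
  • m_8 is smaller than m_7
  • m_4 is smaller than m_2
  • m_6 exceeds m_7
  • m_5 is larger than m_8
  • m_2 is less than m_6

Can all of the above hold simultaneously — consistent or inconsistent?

Every relation is compatible with m_1 < m_3 < m_4 < m_2 < m_8 < m_7 < m_5 < m_6; the set is consistent.

consistent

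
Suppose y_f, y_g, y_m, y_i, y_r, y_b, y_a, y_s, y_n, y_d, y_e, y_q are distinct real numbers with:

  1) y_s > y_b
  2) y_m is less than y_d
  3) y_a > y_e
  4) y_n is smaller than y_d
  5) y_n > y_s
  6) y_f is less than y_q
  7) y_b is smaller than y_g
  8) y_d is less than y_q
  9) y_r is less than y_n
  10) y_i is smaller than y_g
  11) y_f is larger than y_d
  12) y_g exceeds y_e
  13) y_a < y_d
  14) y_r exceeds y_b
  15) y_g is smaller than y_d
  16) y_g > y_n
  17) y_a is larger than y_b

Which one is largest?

Chaining downward from y_q: directly below it, y_d, y_f; then y_m, y_n, y_a, y_g; then y_b, y_s, y_e, y_r, y_i.
That covers every other element, and nothing is given above y_q, so y_q is the largest.

y_q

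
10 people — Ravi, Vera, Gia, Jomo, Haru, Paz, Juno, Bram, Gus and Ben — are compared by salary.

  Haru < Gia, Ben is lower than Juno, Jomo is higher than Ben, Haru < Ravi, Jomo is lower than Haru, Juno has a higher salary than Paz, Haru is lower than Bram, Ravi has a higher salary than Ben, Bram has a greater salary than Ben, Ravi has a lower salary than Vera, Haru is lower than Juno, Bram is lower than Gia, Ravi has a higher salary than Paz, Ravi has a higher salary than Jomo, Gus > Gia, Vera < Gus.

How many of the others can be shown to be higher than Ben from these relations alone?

8

From Ben the given relations immediately reach Jomo, Bram, Juno, Ravi.
From those, Haru, Gia, Vera — 7 in total.
From those, Gus — 8 in total.
No other element is forced above Ben by the given relations, so the count is 8.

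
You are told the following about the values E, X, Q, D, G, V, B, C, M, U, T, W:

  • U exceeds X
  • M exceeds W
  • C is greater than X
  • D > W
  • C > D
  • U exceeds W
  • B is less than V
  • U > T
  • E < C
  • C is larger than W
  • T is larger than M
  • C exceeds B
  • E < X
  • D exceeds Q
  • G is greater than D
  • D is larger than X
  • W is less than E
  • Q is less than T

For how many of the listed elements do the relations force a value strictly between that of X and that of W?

The relations place W below X. An element lies strictly between them when it is forced above W and also forced below X.
Above W: {E, M, D, C, T, G, U}. Below X: {E}.
Intersection: {E} — 1.

1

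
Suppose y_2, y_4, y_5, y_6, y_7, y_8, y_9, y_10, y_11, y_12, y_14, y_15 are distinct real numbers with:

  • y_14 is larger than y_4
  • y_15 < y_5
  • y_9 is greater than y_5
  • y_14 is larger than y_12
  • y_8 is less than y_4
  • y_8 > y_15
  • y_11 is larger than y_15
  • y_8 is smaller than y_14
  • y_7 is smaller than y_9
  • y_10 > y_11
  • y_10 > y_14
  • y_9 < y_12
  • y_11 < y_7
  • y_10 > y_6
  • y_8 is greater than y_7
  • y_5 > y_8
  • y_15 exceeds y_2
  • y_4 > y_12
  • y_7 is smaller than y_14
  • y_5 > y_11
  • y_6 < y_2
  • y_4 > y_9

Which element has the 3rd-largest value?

Piecing the relations together gives one ordering: y_6 < y_2 < y_15 < y_11 < y_7 < y_8 < y_5 < y_9 < y_12 < y_4 < y_14 < y_10.
Counting 3 from the largest end gives y_4.

y_4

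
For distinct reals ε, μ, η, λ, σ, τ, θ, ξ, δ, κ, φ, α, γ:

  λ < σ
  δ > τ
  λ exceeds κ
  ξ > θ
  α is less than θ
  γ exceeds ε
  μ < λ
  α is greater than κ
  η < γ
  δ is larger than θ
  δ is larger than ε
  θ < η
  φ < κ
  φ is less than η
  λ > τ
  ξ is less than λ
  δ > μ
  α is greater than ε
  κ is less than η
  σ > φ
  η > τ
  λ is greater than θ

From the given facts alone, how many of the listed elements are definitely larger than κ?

8

From κ the given relations immediately reach α, η, λ.
From those, θ, γ, σ — 6 in total.
From those, ξ, δ — 8 in total.
Nothing else is reachable above κ; 8 in all.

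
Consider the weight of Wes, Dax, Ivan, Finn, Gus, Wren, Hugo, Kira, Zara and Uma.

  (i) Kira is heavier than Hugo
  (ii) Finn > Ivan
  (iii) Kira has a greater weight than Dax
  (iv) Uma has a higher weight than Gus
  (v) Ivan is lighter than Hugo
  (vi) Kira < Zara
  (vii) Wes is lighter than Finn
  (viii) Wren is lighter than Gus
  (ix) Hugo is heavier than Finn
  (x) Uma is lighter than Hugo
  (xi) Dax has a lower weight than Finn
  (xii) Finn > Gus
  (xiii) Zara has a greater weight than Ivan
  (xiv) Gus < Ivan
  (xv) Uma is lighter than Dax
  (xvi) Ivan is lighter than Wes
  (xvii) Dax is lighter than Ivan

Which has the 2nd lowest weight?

The consecutive relations fix a unique order: Wren < Gus < Uma < Dax < Ivan < Wes < Finn < Hugo < Kira < Zara.
The 2nd smallest is Gus.

Gus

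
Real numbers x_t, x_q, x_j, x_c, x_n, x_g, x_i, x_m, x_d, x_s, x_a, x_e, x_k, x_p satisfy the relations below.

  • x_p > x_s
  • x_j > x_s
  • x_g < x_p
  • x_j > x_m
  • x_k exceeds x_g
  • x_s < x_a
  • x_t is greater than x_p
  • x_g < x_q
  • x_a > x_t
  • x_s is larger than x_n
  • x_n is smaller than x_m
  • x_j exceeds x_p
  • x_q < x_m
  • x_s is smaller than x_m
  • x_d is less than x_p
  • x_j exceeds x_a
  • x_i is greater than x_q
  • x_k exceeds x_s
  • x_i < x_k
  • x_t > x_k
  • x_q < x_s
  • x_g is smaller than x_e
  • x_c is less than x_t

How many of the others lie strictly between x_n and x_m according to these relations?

1

The relations place x_n below x_m. An element lies strictly between them when it is forced above x_n and also forced below x_m.
Above x_n: {x_s, x_k, x_p, x_t, x_a, x_j}. Below x_m: {x_g, x_q, x_s}.
Intersection: {x_s} — 1.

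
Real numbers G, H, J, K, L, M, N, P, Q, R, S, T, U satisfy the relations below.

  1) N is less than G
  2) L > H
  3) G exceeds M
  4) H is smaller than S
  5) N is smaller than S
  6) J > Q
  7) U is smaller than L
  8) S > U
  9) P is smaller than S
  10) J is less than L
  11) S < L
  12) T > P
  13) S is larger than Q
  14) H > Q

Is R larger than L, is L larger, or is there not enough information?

Following every chain through R: nothing is chained to R.
L is not reached, and no chain runs the other way from L to R.
So the given relations leave the order of R and L undetermined.

undetermined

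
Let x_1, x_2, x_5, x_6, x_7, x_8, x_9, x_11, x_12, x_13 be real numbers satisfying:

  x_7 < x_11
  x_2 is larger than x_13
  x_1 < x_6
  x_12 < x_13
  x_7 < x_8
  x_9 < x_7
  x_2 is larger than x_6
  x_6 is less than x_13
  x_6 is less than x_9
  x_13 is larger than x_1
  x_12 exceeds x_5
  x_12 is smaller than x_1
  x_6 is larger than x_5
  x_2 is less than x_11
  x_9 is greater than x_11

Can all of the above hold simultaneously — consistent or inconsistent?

We have x_7 < x_11 stated directly, yet also x_11 < x_9 < x_7 by chaining the others — so x_11 < x_7. Contradiction.

inconsistent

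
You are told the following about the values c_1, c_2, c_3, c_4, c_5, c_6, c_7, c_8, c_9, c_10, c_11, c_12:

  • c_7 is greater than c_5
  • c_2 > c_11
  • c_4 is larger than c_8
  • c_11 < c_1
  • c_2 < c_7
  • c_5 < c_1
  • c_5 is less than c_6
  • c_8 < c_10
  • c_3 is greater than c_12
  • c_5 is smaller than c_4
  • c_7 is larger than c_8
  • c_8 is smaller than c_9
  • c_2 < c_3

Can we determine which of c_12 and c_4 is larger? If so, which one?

undetermined

Following every chain through c_12: above c_12 we get c_3.
c_4 is not reached, and no chain runs the other way from c_4 to c_12.
So the given relations leave the order of c_12 and c_4 undetermined.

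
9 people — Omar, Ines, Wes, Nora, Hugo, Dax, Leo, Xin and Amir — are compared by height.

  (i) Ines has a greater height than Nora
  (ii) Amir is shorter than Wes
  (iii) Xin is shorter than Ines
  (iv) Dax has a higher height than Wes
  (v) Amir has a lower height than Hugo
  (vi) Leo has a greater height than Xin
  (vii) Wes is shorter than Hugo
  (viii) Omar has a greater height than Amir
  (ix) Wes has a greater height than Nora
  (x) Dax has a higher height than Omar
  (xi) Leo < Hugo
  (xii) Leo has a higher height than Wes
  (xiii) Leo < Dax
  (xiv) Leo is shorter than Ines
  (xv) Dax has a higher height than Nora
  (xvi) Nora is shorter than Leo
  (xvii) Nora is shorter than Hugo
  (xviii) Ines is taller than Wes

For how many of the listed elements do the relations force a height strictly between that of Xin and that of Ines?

1

Chaining upward from Xin reaches: Leo, Hugo, Dax.
Chaining downward from Ines reaches: Amir, Nora, Wes, Leo.
Strictly between Xin and Ines are those in both lists: Leo — 1 element.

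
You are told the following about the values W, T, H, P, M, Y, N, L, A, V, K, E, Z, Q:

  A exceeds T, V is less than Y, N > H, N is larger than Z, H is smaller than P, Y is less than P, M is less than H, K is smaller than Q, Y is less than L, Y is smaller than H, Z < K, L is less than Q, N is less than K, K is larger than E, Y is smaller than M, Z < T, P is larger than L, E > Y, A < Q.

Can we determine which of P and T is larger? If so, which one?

Following every chain through T: above T we get A, Q; below T we get Z.
P is not reached, and no chain runs the other way from P to T.
So the given relations leave the order of T and P undetermined.

undetermined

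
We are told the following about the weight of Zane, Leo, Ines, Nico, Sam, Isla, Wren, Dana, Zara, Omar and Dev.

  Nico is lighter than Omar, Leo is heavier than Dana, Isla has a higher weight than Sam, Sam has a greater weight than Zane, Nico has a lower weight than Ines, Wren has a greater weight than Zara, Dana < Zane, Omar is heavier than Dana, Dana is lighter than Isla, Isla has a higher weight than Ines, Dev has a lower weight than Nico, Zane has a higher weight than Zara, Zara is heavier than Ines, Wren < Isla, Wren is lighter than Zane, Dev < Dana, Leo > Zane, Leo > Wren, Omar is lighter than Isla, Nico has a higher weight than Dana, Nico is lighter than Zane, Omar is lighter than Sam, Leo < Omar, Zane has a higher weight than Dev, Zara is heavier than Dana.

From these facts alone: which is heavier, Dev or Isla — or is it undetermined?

Dev < Dana and Dana < Nico give Dev < Nico.
Then Nico < Ines extends the chain to Ines.
With Ines < Zara: Dev < Dana < Nico < Ines < Zara.
With Zara < Wren: Dev < Dana < Nico < Ines < Zara < Wren.
Then Wren < Zane extends the chain to Zane.
Then Zane < Leo extends the chain to Leo.
Then Leo < Omar extends the chain to Omar.
Then Omar < Sam extends the chain to Sam.
With Sam < Isla: Dev < Dana < Nico < Ines < Zara < Wren < Zane < Leo < Omar < Sam < Isla.
So Isla is heavier.

Isla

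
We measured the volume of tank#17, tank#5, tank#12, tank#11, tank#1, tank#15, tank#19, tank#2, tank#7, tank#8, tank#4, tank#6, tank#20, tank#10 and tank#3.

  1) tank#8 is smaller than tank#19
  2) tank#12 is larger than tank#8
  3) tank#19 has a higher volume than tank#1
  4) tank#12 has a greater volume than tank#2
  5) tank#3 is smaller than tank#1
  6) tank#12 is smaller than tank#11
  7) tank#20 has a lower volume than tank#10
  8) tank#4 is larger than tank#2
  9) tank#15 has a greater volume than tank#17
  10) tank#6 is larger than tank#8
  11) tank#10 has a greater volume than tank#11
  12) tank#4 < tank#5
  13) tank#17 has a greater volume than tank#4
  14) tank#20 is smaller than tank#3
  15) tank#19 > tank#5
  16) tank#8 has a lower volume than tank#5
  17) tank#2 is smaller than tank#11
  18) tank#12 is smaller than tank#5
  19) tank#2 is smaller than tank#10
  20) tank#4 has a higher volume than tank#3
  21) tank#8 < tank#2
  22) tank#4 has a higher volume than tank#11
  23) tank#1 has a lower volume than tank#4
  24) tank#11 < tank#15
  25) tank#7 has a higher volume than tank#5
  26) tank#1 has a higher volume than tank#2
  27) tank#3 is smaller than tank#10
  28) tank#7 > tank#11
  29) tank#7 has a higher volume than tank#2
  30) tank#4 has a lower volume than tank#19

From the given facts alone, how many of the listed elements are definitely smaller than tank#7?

The elements the relations force below tank#7 are tank#8, tank#20, tank#2, tank#12, tank#3, tank#11, tank#1, tank#4, tank#5 — no chain reaches any other.
That is 9.

9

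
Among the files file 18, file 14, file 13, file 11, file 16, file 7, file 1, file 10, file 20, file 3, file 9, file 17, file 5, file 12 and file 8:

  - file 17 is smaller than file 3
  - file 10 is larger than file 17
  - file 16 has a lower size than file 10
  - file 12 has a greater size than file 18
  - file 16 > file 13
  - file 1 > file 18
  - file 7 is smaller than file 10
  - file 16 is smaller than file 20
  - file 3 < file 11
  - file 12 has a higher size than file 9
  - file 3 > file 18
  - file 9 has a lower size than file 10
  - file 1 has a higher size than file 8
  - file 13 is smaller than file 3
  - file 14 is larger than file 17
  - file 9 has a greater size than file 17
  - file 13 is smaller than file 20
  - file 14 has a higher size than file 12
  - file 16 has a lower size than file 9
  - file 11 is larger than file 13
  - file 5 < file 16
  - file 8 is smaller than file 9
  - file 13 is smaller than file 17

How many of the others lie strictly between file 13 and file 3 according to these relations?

Chaining upward from file 13 reaches: file 17, file 16, file 9, file 12, file 20, file 14, file 11, file 10.
Chaining downward from file 3 reaches: file 17, file 18.
Strictly between file 13 and file 3 are those in both lists: file 17 — 1 element.

1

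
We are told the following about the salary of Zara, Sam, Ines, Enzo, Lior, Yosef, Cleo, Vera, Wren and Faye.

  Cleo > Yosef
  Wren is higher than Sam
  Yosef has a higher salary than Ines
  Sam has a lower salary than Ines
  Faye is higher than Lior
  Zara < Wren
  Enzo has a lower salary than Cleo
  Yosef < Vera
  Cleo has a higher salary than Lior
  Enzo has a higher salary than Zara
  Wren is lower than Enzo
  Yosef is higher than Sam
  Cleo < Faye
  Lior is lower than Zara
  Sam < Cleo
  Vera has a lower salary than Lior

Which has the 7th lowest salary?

Wren

The consecutive relations fix a unique order: Sam < Ines < Yosef < Vera < Lior < Zara < Wren < Enzo < Cleo < Faye.
The 7th smallest is Wren.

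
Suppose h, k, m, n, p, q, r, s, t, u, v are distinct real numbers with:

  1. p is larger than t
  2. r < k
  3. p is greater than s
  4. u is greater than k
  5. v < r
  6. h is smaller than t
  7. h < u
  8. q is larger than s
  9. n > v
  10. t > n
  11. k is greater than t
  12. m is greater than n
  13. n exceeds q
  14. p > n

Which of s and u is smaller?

s

s < q and q < n give s < n.
With n < t: s < q < n < t.
Then t < k extends the chain to k.
With k < u: s < q < n < t < k < u.
So s < u; s is the smaller of the two.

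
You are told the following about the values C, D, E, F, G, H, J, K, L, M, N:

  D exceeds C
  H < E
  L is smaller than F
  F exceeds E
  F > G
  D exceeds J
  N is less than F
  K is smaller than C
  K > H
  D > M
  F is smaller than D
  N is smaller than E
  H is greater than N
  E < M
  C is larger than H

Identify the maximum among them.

D

Chaining downward from D: directly below it, J, M, C, F; then L, N, H, E, K, G.
That covers every other element, and nothing is given above D, so D is the maximum.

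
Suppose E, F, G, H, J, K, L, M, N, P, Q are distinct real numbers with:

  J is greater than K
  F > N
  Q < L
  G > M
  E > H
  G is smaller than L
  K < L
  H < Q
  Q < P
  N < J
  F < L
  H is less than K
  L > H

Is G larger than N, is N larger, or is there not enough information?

undetermined

Following every chain through N: above N we get F, J, L.
G is not reached, and no chain runs the other way from G to N.
So the given relations leave the order of N and G undetermined.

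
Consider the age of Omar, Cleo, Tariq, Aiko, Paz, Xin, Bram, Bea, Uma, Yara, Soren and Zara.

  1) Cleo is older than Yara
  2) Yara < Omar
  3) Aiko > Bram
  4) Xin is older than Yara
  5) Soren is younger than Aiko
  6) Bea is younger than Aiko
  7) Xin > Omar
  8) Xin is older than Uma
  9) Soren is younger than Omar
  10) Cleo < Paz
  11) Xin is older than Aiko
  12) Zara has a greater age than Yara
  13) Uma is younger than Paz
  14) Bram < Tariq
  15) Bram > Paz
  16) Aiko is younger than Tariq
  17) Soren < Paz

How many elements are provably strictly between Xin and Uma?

The relations place Uma below Xin. An element lies strictly between them when it is forced above Uma and also forced below Xin.
Above Uma: {Paz, Bram, Aiko, Tariq}. Below Xin: {Yara, Soren, Cleo, Paz, Bea, Bram, Omar, Aiko}.
Intersection: {Paz, Bram, Aiko} — 3.

3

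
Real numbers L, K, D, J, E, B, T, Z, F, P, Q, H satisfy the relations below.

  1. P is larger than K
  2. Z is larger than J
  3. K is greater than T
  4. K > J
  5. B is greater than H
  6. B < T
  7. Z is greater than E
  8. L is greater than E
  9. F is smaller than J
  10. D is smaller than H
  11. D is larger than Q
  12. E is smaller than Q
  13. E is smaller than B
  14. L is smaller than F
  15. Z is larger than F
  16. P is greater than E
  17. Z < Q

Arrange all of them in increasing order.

The consecutive links are each given: E < L; L < F; F < J; J < Z; Z < Q; Q < D; D < H; H < B; B < T; T < K; K < P.

E < L < F < J < Z < Q < D < H < B < T < K < P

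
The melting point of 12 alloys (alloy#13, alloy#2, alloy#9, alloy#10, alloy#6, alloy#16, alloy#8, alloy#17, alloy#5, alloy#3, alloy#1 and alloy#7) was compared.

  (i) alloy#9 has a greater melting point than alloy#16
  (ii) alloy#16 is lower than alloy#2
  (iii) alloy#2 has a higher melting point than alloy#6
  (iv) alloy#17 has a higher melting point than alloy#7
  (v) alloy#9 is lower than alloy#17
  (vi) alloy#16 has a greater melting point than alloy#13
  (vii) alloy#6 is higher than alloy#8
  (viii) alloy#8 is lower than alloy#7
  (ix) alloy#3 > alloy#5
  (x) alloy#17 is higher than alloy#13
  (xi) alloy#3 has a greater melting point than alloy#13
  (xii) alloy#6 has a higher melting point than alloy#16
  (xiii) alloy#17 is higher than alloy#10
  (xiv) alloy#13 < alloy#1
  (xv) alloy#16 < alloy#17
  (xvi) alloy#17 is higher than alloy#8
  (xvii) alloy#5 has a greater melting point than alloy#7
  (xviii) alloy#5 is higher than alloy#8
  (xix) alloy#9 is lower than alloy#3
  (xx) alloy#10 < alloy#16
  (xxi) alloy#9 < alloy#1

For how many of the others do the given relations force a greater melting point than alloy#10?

Directly above alloy#10: alloy#16, alloy#17.
One step further: alloy#6, alloy#9, alloy#2 (5 so far).
One step further: alloy#1, alloy#3 (7 so far).
No other element is forced above alloy#10 by the given relations, so the count is 7.

7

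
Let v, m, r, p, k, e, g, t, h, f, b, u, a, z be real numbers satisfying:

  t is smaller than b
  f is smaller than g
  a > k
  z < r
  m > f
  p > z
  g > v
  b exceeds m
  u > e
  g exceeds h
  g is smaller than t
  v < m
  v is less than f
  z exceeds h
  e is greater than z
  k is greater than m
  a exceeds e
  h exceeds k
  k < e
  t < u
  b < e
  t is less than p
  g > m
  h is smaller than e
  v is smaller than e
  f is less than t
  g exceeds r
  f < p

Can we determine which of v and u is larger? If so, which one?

v < f and f < m give v < m.
Then m < k extends the chain to k.
Then k < h extends the chain to h.
Then h < z extends the chain to z.
With z < r: v < f < m < k < h < z < r.
With r < g: v < f < m < k < h < z < r < g.
Then g < t extends the chain to t.
Then t < b extends the chain to b.
With b < e: v < f < m < k < h < z < r < g < t < b < e.
With e < u: v < f < m < k < h < z < r < g < t < b < e < u.
So u is larger.

u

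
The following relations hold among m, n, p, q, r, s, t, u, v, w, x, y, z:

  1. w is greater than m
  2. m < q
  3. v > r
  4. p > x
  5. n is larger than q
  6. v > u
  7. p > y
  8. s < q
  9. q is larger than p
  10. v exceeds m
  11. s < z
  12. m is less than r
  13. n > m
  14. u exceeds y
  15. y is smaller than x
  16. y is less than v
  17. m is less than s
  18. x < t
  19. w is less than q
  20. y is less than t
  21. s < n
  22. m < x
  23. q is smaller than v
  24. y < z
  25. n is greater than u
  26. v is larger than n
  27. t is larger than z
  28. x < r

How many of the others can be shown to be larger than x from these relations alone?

The elements the relations force above x are r, p, q, n, v, t — no chain reaches any other.
That is 6.

6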